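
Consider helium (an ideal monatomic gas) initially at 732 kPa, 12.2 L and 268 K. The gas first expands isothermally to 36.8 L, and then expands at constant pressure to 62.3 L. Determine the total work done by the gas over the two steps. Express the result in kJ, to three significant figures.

W_total ≈ 16.0 kJ

Step 1 (isothermal): W = P₁V₁ ln(V₂/V₁) = (8930) ln(36.8/12.2) = 9860 J.
After step 1: P = 242.7 kPa, V = 36.8 L, T = 268 K.
Step 2 (isobaric): W = PΔV = (242.7 kPa)(62.3 − 36.8 L) = 6188 J.
W_total = 9860 + 6188 = 16048 J.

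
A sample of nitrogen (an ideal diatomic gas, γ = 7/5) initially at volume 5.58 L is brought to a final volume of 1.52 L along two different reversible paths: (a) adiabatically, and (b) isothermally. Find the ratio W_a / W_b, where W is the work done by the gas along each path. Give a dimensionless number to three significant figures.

Path (a) adiabatic: W = P₁V₁(1 − (V₁/V₂)^(γ−1))/(γ−1) → W_a/(P₁V₁) = -1.706.
Path (b) isothermal: W = P₁V₁ ln(V₂/V₁) → W_b/(P₁V₁) = -1.3.
W_a / W_b = -1.706 / -1.3 = 1.312.

W_a / W_b ≈ 1.31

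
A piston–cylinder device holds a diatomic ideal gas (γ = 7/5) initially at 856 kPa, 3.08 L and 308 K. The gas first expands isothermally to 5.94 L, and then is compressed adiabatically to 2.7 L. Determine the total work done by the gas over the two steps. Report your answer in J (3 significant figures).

W_total ≈ -712 J

Step 1 (isothermal): W = P₁V₁ ln(V₂/V₁) = (2636) ln(5.94/3.08) = 1732 J.
After step 1: P = 443.9 kPa, V = 5.94 L, T = 308 K.
Step 2 (adiabatic): W = (P₁V₁ − P₂V₂)/(γ−1) = (2636 − 3614)/0.4 = -2444 J.
W_total = 1732 − 2444 = -712.3 J.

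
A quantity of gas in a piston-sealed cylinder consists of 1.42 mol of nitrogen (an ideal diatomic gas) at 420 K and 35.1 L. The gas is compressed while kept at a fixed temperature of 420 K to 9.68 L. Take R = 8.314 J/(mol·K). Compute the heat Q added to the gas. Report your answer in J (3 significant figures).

Isothermal ⇒ ΔU = 0, so Q = W = nRT ln(V₂/V₁).
Q = (1.42)(8.314)(420) ln(9.68/35.1) = 4958 × -1.288 = -6387 J.

Q ≈ -6390 J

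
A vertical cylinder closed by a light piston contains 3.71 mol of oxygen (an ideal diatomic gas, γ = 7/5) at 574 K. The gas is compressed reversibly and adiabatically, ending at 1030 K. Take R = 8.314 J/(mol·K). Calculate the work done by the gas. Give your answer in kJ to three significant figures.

Adiabatic ⇒ Q = 0, so W_by = −ΔU = nCᵥ(T₁ − T₂).
Cᵥ = 5R/2 = 20.79 J/(mol·K).
W = (3.71)(20.79)(574 − 1030) = -35163 J.

W ≈ -35.2 kJ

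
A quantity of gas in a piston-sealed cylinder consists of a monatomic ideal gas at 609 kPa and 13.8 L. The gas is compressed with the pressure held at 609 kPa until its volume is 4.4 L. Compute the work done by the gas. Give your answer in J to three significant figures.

Isobaric: W = P ΔV.
W = (609 kPa)(4.4 − 13.8 L) = (609)(-9.4) = -5725 J.

W ≈ -5720 J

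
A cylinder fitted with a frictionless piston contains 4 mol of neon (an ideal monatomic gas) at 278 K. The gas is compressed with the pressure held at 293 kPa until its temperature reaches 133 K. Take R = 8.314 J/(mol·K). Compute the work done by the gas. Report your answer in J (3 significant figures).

Isobaric: W = P ΔV = nR ΔT.
W = (4)(8.314)(133 − 278) = -4822 J.

W ≈ -4820 J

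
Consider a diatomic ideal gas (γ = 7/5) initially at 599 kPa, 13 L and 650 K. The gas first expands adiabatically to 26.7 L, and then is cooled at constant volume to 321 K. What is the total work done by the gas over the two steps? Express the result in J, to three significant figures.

W_total ≈ 4870 J

Step 1 (adiabatic): W = (P₁V₁ − P₂V₂)/(γ−1) = (7787 − 5839)/0.4 = 4870 J.
Step 2 (isochoric): W = 0 (constant volume).
W_total = 4870 + 0 = 4870 J.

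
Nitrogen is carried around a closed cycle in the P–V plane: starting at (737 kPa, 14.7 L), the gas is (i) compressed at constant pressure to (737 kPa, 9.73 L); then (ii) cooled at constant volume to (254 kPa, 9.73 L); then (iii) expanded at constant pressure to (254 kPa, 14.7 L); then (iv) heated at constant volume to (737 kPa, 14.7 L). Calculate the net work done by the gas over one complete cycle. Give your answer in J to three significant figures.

Constant-volume legs do no work.
W(i) = (737)(9.73 − 14.7) = -3663 J; W(iii) = (254)(14.7 − 9.73) = 1262 J.
W_net = -3663 + 1262 = -2401 J (the counter-clockwise enclosed area).

W_net ≈ -2400 J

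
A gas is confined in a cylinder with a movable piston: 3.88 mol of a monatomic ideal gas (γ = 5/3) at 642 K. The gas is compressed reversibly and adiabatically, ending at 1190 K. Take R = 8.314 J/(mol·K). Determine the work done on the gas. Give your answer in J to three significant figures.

W ≈ 26500 J

Adiabatic ⇒ Q = 0, so W_by = −ΔU = nCᵥ(T₁ − T₂).
Cᵥ = 3R/2 = 12.47 J/(mol·K).
W = (3.88)(12.47)(642 − 1190) = -26516 J.
Work on gas = −W_by = 26516 J.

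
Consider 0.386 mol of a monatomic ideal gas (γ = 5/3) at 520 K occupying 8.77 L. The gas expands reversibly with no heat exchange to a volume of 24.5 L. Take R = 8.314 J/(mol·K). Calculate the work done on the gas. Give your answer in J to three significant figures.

W ≈ -1240 J

Adiabatic: TV^(γ−1) = const with γ = 5/3.
T₂ = T₁ (V₁/V₂)^(γ−1) = 520 × (8.77/24.5)^0.667 = 520 × 0.5041 = 262.2 K.
W_by = nCᵥ(T₁ − T₂) = (0.386)(12.47)(520 − 262.2) = 1241 J.
Work on gas = −W_by = -1241 J.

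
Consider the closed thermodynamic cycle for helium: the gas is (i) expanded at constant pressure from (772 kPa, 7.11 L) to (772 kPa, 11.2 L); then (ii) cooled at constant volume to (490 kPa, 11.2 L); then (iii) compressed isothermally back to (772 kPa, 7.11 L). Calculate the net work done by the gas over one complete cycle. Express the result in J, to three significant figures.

Leg (i): W = PΔV = (772)(11.2 − 7.11) = 3157 J.
Leg (ii): W = 0.
Leg (iii): W = PᵢVᵢ ln(V_f/Vᵢ) = (5488) ln(7.11/11.2) = -2494 J.
W_net = 3157 − 2494 = 663.7 J.

W_net ≈ 664 J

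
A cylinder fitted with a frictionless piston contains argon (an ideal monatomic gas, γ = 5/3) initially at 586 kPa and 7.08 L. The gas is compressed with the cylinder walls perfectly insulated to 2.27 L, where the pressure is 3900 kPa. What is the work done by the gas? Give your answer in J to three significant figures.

W ≈ -7060 J

Adiabatic: W = (P₁V₁ − P₂V₂)/(γ − 1) with γ = 5/3.
P₁V₁ = 4149 J, P₂V₂ = 8853 J.
W = (4149 − 8853) / 0.6667 = -7056 J.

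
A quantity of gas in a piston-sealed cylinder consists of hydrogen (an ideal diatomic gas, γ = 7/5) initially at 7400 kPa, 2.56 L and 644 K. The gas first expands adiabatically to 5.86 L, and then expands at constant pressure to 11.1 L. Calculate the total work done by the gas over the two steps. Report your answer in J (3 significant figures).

W_total ≈ 25500 J

Step 1 (adiabatic): W = (P₁V₁ − P₂V₂)/(γ−1) = (18944 − 13602)/0.4 = 13355 J.
After step 1: P = 2321 kPa, V = 5.86 L, T = 462.4 K.
Step 2 (isobaric): W = PΔV = (2321 kPa)(11.1 − 5.86 L) = 12163 J.
W_total = 13355 + 12163 = 25518 J.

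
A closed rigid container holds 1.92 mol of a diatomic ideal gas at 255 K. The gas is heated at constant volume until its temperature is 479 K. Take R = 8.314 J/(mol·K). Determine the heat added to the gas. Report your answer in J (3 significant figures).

Q ≈ 8940 J

Constant volume ⇒ W = 0, so Q = ΔU = nCᵥΔT with Cᵥ = 5R/2 = 20.79 J/(mol·K).
ΔU = (1.92)(20.79)(479 − 255) = 8939 J.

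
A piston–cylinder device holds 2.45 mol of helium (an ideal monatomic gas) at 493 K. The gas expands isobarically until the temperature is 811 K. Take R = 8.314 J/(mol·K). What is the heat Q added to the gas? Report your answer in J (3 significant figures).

Isobaric: W = nRΔT = (2.45)(8.314)(318) = 6477 J.
ΔU = nCᵥΔT with Cᵥ = 3R/2: ΔU = (2.45)(12.47)(318) = 9716 J.
Q = ΔU + W = 9716 + 6477 = 16194 J.

Q ≈ 16200 J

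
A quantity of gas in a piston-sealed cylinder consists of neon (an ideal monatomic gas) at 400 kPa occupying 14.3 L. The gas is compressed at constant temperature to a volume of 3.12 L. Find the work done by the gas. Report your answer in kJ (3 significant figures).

W ≈ -8.71 kJ

Isothermal: W = nRT ln(V₂/V₁) = P₁V₁ ln(V₂/V₁).
P₁V₁ = (400 kPa)(14.3 L) = 5720 J.
W = 5720 × ln(3.12/14.3) = 5720 × -1.522
W_by_gas = -8708 J.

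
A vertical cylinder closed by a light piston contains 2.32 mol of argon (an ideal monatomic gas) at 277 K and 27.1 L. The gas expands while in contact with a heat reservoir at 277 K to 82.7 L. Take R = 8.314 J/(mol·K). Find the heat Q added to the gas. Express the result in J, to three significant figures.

Isothermal ⇒ ΔU = 0, so Q = W = nRT ln(V₂/V₁).
Q = (2.32)(8.314)(277) ln(82.7/27.1) = 5343 × 1.116 = 5961 J.

Q ≈ 5960 J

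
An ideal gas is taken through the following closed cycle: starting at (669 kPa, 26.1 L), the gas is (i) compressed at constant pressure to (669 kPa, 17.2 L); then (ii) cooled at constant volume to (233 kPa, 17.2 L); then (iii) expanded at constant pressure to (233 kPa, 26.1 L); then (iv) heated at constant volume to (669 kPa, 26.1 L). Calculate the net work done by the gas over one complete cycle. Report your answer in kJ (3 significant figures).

Constant-volume legs do no work.
W(i) = (669)(17.2 − 26.1) = -5954 J; W(iii) = (233)(26.1 − 17.2) = 2074 J.
W_net = -5954 + 2074 = -3880 J (the counter-clockwise enclosed area).

W_net ≈ -3.88 kJ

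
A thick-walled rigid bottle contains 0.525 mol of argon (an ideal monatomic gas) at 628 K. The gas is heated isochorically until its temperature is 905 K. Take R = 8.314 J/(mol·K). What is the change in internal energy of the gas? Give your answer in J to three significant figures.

Constant volume ⇒ W = 0, so Q = ΔU = nCᵥΔT with Cᵥ = 3R/2 = 12.47 J/(mol·K).
ΔU = (0.525)(12.47)(905 − 628) = 1814 J.

ΔU ≈ 1810 J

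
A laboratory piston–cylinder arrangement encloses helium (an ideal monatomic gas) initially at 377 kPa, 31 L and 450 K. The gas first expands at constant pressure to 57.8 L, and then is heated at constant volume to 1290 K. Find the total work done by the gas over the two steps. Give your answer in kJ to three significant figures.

Step 1 (isobaric): W = PΔV = (377 kPa)(57.8 − 31 L) = 10104 J.
Step 2 (isochoric): W = 0 (constant volume).
W_total = 10104 + 0 = 10104 J.

W_total ≈ 10.1 kJ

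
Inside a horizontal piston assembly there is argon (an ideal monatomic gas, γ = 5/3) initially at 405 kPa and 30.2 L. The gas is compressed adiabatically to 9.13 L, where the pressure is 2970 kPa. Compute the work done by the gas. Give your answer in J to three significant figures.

Adiabatic: W = (P₁V₁ − P₂V₂)/(γ − 1) with γ = 5/3.
P₁V₁ = 12231 J, P₂V₂ = 27116 J.
W = (12231 − 27116) / 0.6667 = -22328 J.

W ≈ -22300 J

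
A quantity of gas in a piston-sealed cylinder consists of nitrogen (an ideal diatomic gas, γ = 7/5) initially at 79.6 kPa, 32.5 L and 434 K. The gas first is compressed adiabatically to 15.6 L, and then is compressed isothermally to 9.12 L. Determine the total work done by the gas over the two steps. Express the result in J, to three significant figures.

Step 1 (adiabatic): W = (P₁V₁ − P₂V₂)/(γ−1) = (2587 − 3470)/0.4 = -2207 J.
After step 1: P = 222.4 kPa, V = 15.6 L, T = 582.1 K.
Step 2 (isothermal): W = P₁V₁ ln(V₂/V₁) = (3470) ln(9.12/15.6) = -1863 J.
W_total = -2207 − 1863 = -4069 J.

W_total ≈ -4070 J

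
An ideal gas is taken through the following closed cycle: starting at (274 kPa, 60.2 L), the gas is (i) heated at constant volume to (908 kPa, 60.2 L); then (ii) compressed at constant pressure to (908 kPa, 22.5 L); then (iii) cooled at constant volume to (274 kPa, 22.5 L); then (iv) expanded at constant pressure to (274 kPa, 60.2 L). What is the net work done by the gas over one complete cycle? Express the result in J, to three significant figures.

Constant-volume legs do no work.
W(ii) = (908)(22.5 − 60.2) = -34232 J; W(iv) = (274)(60.2 − 22.5) = 10330 J.
W_net = -34232 + 10330 = -23902 J (the counter-clockwise enclosed area).

W_net ≈ -23900 J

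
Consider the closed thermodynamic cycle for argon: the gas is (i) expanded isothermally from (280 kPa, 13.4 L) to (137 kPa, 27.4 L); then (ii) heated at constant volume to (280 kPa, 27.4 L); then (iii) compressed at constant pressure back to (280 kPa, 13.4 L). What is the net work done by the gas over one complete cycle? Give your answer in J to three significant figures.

W_net ≈ -1240 J

Leg (i): W = PᵢVᵢ ln(V_f/Vᵢ) = (3752) ln(27.4/13.4) = 2684 J.
Leg (ii): W = 0.
Leg (iii): W = PΔV = (280)(13.4 − 27.4) = -3920 J.
W_net = 2684 − 3920 = -1236 J.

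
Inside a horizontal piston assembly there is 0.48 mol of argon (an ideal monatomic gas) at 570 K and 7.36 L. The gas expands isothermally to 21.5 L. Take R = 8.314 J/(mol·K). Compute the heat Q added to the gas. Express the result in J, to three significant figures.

Q ≈ 2440 J

Isothermal ⇒ ΔU = 0, so Q = W = nRT ln(V₂/V₁).
Q = (0.48)(8.314)(570) ln(21.5/7.36) = 2275 × 1.072 = 2438 J.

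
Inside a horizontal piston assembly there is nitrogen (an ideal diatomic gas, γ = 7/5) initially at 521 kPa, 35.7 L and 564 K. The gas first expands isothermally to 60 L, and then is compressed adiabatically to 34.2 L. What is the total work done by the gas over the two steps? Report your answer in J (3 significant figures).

Step 1 (isothermal): W = P₁V₁ ln(V₂/V₁) = (18600) ln(60/35.7) = 9657 J.
After step 1: P = 310 kPa, V = 60 L, T = 564 K.
Step 2 (adiabatic): W = (P₁V₁ − P₂V₂)/(γ−1) = (18600 − 23289)/0.4 = -11724 J.
W_total = 9657 − 11724 = -2067 J.

W_total ≈ -2070 J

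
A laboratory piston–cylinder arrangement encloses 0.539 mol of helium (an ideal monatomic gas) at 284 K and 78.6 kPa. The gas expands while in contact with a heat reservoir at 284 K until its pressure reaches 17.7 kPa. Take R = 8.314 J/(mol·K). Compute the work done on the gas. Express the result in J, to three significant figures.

Isothermal process: W = nRT ln(V₂/V₁) = nRT ln(P₁/P₂).
W = (0.539)(8.314)(284) × ln(78.6/17.7)
  = 1273 × ln(4.441) = 1273 × 1.491
W_by_gas = 1897 J; work on gas = −W_by = -1897 J.

W ≈ -1900 J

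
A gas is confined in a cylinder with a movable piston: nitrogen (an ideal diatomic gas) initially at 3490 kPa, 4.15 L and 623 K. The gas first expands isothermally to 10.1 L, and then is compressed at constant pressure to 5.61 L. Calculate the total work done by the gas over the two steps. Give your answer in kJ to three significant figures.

Step 1 (isothermal): W = P₁V₁ ln(V₂/V₁) = (14484) ln(10.1/4.15) = 12882 J.
After step 1: P = 1434 kPa, V = 10.1 L, T = 623 K.
Step 2 (isobaric): W = PΔV = (1434 kPa)(5.61 − 10.1 L) = -6439 J.
W_total = 12882 − 6439 = 6443 J.

W_total ≈ 6.44 kJ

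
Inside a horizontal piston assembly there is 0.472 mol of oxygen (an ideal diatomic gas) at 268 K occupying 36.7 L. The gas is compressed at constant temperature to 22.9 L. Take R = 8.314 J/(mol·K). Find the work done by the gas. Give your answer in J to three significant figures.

W ≈ -496 J

Isothermal: W = nRT ln(V₂/V₁).
W = (0.472)(8.314)(268) × ln(22.9/36.7)
  = 1052 × -0.4716
W_by_gas = -496 J.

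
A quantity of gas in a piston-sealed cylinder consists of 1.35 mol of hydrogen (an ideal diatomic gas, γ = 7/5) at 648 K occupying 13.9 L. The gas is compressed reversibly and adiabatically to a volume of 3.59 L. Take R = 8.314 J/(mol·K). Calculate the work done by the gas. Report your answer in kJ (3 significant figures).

Adiabatic: TV^(γ−1) = const with γ = 7/5.
T₂ = T₁ (V₁/V₂)^(γ−1) = 648 × (13.9/3.59)^0.4 = 648 × 1.719 = 1114 K.
W_by = nCᵥ(T₁ − T₂) = (1.35)(20.79)(648 − 1114) = -13066 J.

W ≈ -13.1 kJ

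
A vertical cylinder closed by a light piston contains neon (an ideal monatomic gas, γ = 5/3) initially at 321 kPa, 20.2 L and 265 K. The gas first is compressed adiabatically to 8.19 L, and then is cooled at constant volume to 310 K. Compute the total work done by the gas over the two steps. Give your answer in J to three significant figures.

Step 1 (adiabatic): W = (P₁V₁ − P₂V₂)/(γ−1) = (6484 − 11837)/0.667 = -8029 J.
Step 2 (isochoric): W = 0 (constant volume).
W_total = -8029 + 0 = -8029 J.

W_total ≈ -8030 J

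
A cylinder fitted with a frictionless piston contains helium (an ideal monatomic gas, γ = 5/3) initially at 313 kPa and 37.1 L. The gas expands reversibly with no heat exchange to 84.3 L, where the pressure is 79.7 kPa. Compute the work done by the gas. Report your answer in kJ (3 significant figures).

Adiabatic: W = (P₁V₁ − P₂V₂)/(γ − 1) with γ = 5/3.
P₁V₁ = 11612 J, P₂V₂ = 6719 J.
W = (11612 − 6719) / 0.6667 = 7340 J.

W ≈ 7.34 kJ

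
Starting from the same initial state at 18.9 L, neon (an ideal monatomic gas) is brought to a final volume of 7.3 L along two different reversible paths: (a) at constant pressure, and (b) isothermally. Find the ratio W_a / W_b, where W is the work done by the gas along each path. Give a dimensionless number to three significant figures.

W_a / W_b ≈ 0.645

Path (a) isobaric: W = P₁(V₂ − V₁) → W_a/(P₁V₁) = -0.6138.
Path (b) isothermal: W = P₁V₁ ln(V₂/V₁) → W_b/(P₁V₁) = -0.9513.
W_a / W_b = -0.6138 / -0.9513 = 0.6452.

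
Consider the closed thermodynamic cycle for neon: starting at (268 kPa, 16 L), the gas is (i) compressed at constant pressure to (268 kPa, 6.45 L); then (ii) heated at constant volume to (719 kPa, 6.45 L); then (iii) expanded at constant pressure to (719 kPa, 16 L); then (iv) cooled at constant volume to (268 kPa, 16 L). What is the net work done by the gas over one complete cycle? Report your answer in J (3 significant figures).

Constant-volume legs do no work.
W(i) = (268)(6.45 − 16) = -2559 J; W(iii) = (719)(16 − 6.45) = 6866 J.
W_net = -2559 + 6866 = 4307 J (the clockwise enclosed area).

W_net ≈ 4310 J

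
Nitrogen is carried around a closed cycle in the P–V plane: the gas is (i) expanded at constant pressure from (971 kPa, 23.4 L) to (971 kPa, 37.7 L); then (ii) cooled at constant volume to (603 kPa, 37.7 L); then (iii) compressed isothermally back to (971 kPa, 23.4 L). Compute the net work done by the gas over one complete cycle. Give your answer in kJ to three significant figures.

W_net ≈ 3.04 kJ

Leg (i): W = PΔV = (971)(37.7 − 23.4) = 13885 J.
Leg (ii): W = 0.
Leg (iii): W = PᵢVᵢ ln(V_f/Vᵢ) = (22733) ln(23.4/37.7) = -10842 J.
W_net = 13885 − 10842 = 3043 J.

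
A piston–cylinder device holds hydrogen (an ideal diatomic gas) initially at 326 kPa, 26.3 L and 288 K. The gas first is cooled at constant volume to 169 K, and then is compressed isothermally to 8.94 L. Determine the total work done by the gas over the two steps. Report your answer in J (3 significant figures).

Step 1 (isochoric): W = 0 (constant volume).
After step 1: P = 191.3 kPa (V unchanged).
Step 2 (isothermal): W = P₁V₁ ln(V₂/V₁) = (5031) ln(8.94/26.3) = -5429 J.
W_total = 0 − 5429 = -5429 J.

W_total ≈ -5430 J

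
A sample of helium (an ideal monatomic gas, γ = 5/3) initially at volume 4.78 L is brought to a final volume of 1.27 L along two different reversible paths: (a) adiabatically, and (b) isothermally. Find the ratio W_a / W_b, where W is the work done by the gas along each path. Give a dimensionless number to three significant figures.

Path (a) adiabatic: W = P₁V₁(1 − (V₁/V₂)^(γ−1))/(γ−1) → W_a/(P₁V₁) = -2.129.
Path (b) isothermal: W = P₁V₁ ln(V₂/V₁) → W_b/(P₁V₁) = -1.325.
W_a / W_b = -2.129 / -1.325 = 1.607.

W_a / W_b ≈ 1.61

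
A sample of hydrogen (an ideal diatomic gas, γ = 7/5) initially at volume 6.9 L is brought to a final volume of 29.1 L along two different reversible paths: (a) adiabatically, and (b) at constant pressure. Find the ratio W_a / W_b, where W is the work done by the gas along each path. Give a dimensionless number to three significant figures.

Path (a) adiabatic: W = P₁V₁(1 − (V₁/V₂)^(γ−1))/(γ−1) → W_a/(P₁V₁) = 1.094.
Path (b) isobaric: W = P₁(V₂ − V₁) → W_b/(P₁V₁) = 3.217.
W_a / W_b = 1.094 / 3.217 = 0.3401.

W_a / W_b ≈ 0.340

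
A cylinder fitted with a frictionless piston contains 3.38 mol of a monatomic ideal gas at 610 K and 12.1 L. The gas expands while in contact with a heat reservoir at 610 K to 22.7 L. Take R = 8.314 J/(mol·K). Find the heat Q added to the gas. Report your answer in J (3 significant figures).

Isothermal ⇒ ΔU = 0, so Q = W = nRT ln(V₂/V₁).
Q = (3.38)(8.314)(610) ln(22.7/12.1) = 17142 × 0.6292 = 10785 J.

Q ≈ 10800 J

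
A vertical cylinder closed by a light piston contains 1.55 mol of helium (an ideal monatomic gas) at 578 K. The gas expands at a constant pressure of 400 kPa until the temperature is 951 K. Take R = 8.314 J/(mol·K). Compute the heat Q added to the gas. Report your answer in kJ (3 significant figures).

Q ≈ 12.0 kJ

Isobaric: W = nRΔT = (1.55)(8.314)(373) = 4807 J.
ΔU = nCᵥΔT with Cᵥ = 3R/2: ΔU = (1.55)(12.47)(373) = 7210 J.
Q = ΔU + W = 7210 + 4807 = 12017 J.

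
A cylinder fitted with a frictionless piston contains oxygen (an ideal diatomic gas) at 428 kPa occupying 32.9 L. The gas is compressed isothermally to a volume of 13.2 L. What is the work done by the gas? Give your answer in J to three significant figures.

Isothermal: W = nRT ln(V₂/V₁) = P₁V₁ ln(V₂/V₁).
P₁V₁ = (428 kPa)(32.9 L) = 14081 J.
W = 14081 × ln(13.2/32.9) = 14081 × -0.9133
W_by_gas = -12860 J.

W ≈ -12900 J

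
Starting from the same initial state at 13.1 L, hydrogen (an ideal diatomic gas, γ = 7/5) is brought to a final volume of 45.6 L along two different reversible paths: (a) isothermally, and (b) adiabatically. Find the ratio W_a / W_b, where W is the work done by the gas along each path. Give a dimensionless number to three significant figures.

W_a / W_b ≈ 1.27

Path (a) isothermal: W = P₁V₁ ln(V₂/V₁) → W_a/(P₁V₁) = 1.247.
Path (b) adiabatic: W = P₁V₁(1 − (V₁/V₂)^(γ−1))/(γ−1) → W_b/(P₁V₁) = 0.982.
W_a / W_b = 1.247 / 0.982 = 1.27.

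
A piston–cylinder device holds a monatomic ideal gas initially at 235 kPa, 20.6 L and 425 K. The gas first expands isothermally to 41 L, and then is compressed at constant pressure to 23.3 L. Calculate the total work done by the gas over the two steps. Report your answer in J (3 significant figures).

W_total ≈ 1240 J

Step 1 (isothermal): W = P₁V₁ ln(V₂/V₁) = (4841) ln(41/20.6) = 3332 J.
After step 1: P = 118.1 kPa, V = 41 L, T = 425 K.
Step 2 (isobaric): W = PΔV = (118.1 kPa)(23.3 − 41 L) = -2090 J.
W_total = 3332 − 2090 = 1242 J.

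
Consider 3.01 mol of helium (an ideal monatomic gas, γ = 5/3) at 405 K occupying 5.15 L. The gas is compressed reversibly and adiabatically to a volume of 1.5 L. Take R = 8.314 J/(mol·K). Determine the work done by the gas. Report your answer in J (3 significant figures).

Adiabatic: TV^(γ−1) = const with γ = 5/3.
T₂ = T₁ (V₁/V₂)^(γ−1) = 405 × (5.15/1.5)^0.667 = 405 × 2.276 = 921.7 K.
W_by = nCᵥ(T₁ − T₂) = (3.01)(12.47)(405 − 921.7) = -19396 J.

W ≈ -19400 J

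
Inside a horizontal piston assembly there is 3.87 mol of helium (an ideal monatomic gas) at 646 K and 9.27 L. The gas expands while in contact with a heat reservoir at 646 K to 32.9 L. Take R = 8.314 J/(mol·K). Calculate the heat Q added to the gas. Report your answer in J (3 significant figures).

Q ≈ 26300 J

Isothermal ⇒ ΔU = 0, so Q = W = nRT ln(V₂/V₁).
Q = (3.87)(8.314)(646) ln(32.9/9.27) = 20785 × 1.267 = 26328 J.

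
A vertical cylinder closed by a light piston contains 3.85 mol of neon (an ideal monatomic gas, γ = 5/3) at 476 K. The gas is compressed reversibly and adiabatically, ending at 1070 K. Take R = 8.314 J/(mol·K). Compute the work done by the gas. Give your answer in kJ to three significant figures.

Adiabatic ⇒ Q = 0, so W_by = −ΔU = nCᵥ(T₁ − T₂).
Cᵥ = 3R/2 = 12.47 J/(mol·K).
W = (3.85)(12.47)(476 − 1070) = -28520 J.

W ≈ -28.5 kJ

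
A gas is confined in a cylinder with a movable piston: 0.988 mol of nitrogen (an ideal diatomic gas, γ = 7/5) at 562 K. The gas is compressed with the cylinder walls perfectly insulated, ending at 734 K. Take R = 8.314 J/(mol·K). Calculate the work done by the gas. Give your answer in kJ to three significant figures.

Adiabatic ⇒ Q = 0, so W_by = −ΔU = nCᵥ(T₁ − T₂).
Cᵥ = 5R/2 = 20.79 J/(mol·K).
W = (0.988)(20.79)(562 − 734) = -3532 J.

W ≈ -3.53 kJ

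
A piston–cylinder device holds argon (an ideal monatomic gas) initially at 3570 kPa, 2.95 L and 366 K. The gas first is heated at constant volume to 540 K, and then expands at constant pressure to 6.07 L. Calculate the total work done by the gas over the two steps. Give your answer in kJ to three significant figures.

W_total ≈ 16.4 kJ

Step 1 (isochoric): W = 0 (constant volume).
After step 1: P = 5267 kPa (V unchanged).
Step 2 (isobaric): W = PΔV = (5267 kPa)(6.07 − 2.95 L) = 16434 J.
W_total = 0 + 16434 = 16434 J.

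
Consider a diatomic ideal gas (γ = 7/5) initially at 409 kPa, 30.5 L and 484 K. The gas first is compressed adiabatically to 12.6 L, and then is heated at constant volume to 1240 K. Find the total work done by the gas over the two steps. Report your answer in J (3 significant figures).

Step 1 (adiabatic): W = (P₁V₁ − P₂V₂)/(γ−1) = (12474 − 17766)/0.4 = -13229 J.
Step 2 (isochoric): W = 0 (constant volume).
W_total = -13229 + 0 = -13229 J.

W_total ≈ -13200 J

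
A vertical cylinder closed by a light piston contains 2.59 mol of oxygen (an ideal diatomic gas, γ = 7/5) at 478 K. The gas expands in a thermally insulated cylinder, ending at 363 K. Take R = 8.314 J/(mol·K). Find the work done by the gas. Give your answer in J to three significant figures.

Adiabatic ⇒ Q = 0, so W_by = −ΔU = nCᵥ(T₁ − T₂).
Cᵥ = 5R/2 = 20.79 J/(mol·K).
W = (2.59)(20.79)(478 − 363) = 6191 J.

W ≈ 6190 J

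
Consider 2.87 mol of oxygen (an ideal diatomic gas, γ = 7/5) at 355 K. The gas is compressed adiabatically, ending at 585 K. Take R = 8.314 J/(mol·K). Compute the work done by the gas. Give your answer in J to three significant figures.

W ≈ -13700 J

Adiabatic ⇒ Q = 0, so W_by = −ΔU = nCᵥ(T₁ − T₂).
Cᵥ = 5R/2 = 20.79 J/(mol·K).
W = (2.87)(20.79)(355 − 585) = -13720 J.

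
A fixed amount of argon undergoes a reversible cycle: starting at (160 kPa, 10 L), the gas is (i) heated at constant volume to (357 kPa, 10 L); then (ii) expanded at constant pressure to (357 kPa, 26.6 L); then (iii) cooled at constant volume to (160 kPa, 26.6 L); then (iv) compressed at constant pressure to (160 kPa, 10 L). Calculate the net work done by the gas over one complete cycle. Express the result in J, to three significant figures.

Constant-volume legs do no work.
W(ii) = (357)(26.6 − 10) = 5926 J; W(iv) = (160)(10 − 26.6) = -2656 J.
W_net = 5926 − 2656 = 3270 J (the clockwise enclosed area).

W_net ≈ 3270 J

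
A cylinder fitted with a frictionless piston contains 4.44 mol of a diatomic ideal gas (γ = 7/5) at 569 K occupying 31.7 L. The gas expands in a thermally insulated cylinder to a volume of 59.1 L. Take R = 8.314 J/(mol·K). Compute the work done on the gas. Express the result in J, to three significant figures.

Adiabatic: TV^(γ−1) = const with γ = 7/5.
T₂ = T₁ (V₁/V₂)^(γ−1) = 569 × (31.7/59.1)^0.4 = 569 × 0.7795 = 443.5 K.
W_by = nCᵥ(T₁ − T₂) = (4.44)(20.79)(569 − 443.5) = 11581 J.
Work on gas = −W_by = -11581 J.

W ≈ -11600 J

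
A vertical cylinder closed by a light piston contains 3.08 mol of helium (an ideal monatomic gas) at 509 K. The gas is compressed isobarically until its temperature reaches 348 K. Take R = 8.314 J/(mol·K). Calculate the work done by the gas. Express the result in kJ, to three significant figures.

W ≈ -4.12 kJ

Isobaric: W = P ΔV = nR ΔT.
W = (3.08)(8.314)(348 − 509) = -4123 J.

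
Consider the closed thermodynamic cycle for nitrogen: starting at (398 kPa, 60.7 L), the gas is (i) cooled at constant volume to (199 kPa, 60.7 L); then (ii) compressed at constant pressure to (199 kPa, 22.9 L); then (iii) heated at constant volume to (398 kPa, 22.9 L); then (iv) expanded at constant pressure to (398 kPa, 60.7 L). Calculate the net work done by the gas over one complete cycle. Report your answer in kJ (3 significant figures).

Constant-volume legs do no work.
W(ii) = (199)(22.9 − 60.7) = -7522 J; W(iv) = (398)(60.7 − 22.9) = 15044 J.
W_net = -7522 + 15044 = 7522 J (the clockwise enclosed area).

W_net ≈ 7.52 kJ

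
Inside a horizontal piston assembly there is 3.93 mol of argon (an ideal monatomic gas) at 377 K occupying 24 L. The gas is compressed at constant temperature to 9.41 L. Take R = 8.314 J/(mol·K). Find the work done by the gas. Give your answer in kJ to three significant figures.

Isothermal: W = nRT ln(V₂/V₁).
W = (3.93)(8.314)(377) × ln(9.41/24)
  = 12318 × -0.9363
W_by_gas = -11533 J.

W ≈ -11.5 kJ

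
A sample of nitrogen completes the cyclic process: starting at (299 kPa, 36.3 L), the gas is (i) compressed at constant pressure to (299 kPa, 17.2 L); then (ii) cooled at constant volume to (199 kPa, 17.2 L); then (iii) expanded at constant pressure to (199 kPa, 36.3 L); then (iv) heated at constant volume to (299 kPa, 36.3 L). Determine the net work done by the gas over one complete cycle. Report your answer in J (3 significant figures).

W_net ≈ -1910 J

Constant-volume legs do no work.
W(i) = (299)(17.2 − 36.3) = -5711 J; W(iii) = (199)(36.3 − 17.2) = 3801 J.
W_net = -5711 + 3801 = -1910 J (the counter-clockwise enclosed area).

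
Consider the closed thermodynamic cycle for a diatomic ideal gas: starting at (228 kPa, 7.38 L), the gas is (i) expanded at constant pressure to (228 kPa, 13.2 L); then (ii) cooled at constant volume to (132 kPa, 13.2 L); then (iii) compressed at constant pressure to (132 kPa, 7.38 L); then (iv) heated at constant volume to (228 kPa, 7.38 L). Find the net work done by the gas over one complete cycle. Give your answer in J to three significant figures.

Constant-volume legs do no work.
W(i) = (228)(13.2 − 7.38) = 1327 J; W(iii) = (132)(7.38 − 13.2) = -768.2 J.
W_net = 1327 − 768.2 = 558.7 J (the clockwise enclosed area).

W_net ≈ 559 J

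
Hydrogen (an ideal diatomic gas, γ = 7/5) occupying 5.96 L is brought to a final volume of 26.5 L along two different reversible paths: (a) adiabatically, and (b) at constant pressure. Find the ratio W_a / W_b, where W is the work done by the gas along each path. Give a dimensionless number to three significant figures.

Path (a) adiabatic: W = P₁V₁(1 − (V₁/V₂)^(γ−1))/(γ−1) → W_a/(P₁V₁) = 1.124.
Path (b) isobaric: W = P₁(V₂ − V₁) → W_b/(P₁V₁) = 3.446.
W_a / W_b = 1.124 / 3.446 = 0.326.

W_a / W_b ≈ 0.326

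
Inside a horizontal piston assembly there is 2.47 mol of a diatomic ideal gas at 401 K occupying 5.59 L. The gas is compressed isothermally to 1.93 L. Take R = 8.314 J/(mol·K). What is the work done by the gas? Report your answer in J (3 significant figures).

W ≈ -8760 J

Isothermal: W = nRT ln(V₂/V₁).
W = (2.47)(8.314)(401) × ln(1.93/5.59)
  = 8235 × -1.063
W_by_gas = -8757 J.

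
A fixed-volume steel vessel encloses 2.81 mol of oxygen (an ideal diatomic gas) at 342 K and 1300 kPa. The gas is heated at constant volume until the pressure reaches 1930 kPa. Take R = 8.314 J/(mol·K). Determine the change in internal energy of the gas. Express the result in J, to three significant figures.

Constant volume ⇒ W = 0, so Q = ΔU = nCᵥΔT with Cᵥ = 5R/2 = 20.79 J/(mol·K).
At constant V, T₂/T₁ = P₂/P₁ ⇒ ΔT = T₁(P₂/P₁ − 1) = 342·(1930/1300 − 1) = 165.7 K.
ΔU = (2.81)(20.79)(165.7) = 9680 J.

ΔU ≈ 9680 J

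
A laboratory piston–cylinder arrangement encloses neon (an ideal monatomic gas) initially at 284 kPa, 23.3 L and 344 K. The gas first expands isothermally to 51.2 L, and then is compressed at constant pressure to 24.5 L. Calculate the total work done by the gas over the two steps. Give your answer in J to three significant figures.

W_total ≈ 1760 J

Step 1 (isothermal): W = P₁V₁ ln(V₂/V₁) = (6617) ln(51.2/23.3) = 5210 J.
After step 1: P = 129.2 kPa, V = 51.2 L, T = 344 K.
Step 2 (isobaric): W = PΔV = (129.2 kPa)(24.5 − 51.2 L) = -3451 J.
W_total = 5210 − 3451 = 1759 J.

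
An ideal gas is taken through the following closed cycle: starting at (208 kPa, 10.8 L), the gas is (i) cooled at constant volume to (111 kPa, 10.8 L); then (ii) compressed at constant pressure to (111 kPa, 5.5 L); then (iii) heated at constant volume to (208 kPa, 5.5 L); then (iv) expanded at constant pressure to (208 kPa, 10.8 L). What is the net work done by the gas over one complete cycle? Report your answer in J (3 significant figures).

W_net ≈ 514 J

Constant-volume legs do no work.
W(ii) = (111)(5.5 − 10.8) = -588.3 J; W(iv) = (208)(10.8 − 5.5) = 1102 J.
W_net = -588.3 + 1102 = 514.1 J (the clockwise enclosed area).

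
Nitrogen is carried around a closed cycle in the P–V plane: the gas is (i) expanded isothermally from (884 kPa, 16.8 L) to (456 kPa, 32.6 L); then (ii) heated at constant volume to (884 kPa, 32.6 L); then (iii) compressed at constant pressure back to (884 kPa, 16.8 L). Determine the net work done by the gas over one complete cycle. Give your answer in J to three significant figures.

W_net ≈ -4120 J

Leg (i): W = PᵢVᵢ ln(V_f/Vᵢ) = (14851) ln(32.6/16.8) = 9845 J.
Leg (ii): W = 0.
Leg (iii): W = PΔV = (884)(16.8 − 32.6) = -13967 J.
W_net = 9845 − 13967 = -4122 J.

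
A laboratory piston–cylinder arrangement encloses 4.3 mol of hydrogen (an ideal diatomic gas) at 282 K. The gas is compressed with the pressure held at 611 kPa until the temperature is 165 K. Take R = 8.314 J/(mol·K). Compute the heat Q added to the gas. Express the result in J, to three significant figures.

Q ≈ -14600 J

Isobaric: W = nRΔT = (4.3)(8.314)(-117) = -4183 J.
ΔU = nCᵥΔT with Cᵥ = 5R/2: ΔU = (4.3)(20.79)(-117) = -10457 J.
Q = ΔU + W = -10457 − 4183 = -14640 J.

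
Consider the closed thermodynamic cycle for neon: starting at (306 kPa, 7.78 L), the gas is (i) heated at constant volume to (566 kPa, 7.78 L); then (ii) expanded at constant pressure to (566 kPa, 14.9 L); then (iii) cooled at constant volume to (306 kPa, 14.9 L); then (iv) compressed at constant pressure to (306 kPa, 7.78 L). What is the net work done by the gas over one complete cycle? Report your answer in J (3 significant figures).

W_net ≈ 1850 J

Constant-volume legs do no work.
W(ii) = (566)(14.9 − 7.78) = 4030 J; W(iv) = (306)(7.78 − 14.9) = -2179 J.
W_net = 4030 − 2179 = 1851 J (the clockwise enclosed area).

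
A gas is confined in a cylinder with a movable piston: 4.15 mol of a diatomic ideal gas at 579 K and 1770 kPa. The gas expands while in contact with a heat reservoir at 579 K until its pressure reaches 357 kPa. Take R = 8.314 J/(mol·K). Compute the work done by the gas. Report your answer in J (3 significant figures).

W ≈ 32000 J

Isothermal process: W = nRT ln(V₂/V₁) = nRT ln(P₁/P₂).
W = (4.15)(8.314)(579) × ln(1770/357)
  = 19977 × ln(4.958) = 19977 × 1.601
W_by_gas = 31984 J.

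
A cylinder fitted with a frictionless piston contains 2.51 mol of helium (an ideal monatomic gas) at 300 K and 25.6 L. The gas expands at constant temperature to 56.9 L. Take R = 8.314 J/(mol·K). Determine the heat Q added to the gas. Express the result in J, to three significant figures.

Q ≈ 5000 J

Isothermal ⇒ ΔU = 0, so Q = W = nRT ln(V₂/V₁).
Q = (2.51)(8.314)(300) ln(56.9/25.6) = 6260 × 0.7987 = 5000 J.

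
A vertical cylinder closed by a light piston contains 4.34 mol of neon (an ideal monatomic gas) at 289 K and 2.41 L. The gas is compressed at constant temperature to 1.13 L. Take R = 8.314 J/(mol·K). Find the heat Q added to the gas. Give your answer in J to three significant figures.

Q ≈ -7900 J

Isothermal ⇒ ΔU = 0, so Q = W = nRT ln(V₂/V₁).
Q = (4.34)(8.314)(289) ln(1.13/2.41) = 10428 × -0.7574 = -7898 J.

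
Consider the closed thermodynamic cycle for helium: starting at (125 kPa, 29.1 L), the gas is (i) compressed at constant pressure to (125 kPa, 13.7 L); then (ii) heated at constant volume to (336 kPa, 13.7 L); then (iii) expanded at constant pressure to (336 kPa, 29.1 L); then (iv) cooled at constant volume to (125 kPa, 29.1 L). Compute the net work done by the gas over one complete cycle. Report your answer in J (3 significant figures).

Constant-volume legs do no work.
W(i) = (125)(13.7 − 29.1) = -1925 J; W(iii) = (336)(29.1 − 13.7) = 5174 J.
W_net = -1925 + 5174 = 3249 J (the clockwise enclosed area).

W_net ≈ 3250 J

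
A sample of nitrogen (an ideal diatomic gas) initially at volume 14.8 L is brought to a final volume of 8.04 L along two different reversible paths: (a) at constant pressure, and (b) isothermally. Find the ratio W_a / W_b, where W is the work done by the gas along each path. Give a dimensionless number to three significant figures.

W_a / W_b ≈ 0.749

Path (a) isobaric: W = P₁(V₂ − V₁) → W_a/(P₁V₁) = -0.4568.
Path (b) isothermal: W = P₁V₁ ln(V₂/V₁) → W_b/(P₁V₁) = -0.6102.
W_a / W_b = -0.4568 / -0.6102 = 0.7485.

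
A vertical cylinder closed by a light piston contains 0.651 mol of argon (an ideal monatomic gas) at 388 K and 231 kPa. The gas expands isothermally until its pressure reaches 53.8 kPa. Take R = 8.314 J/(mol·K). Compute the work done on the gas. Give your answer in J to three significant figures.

Isothermal process: W = nRT ln(V₂/V₁) = nRT ln(P₁/P₂).
W = (0.651)(8.314)(388) × ln(231/53.8)
  = 2100 × ln(4.294) = 2100 × 1.457
W_by_gas = 3060 J; work on gas = −W_by = -3060 J.

W ≈ -3060 J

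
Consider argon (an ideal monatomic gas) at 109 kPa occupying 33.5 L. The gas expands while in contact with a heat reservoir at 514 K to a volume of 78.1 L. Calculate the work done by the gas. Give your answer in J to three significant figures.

Isothermal: W = nRT ln(V₂/V₁) = P₁V₁ ln(V₂/V₁).
P₁V₁ = (109 kPa)(33.5 L) = 3652 J.
W = 3652 × ln(78.1/33.5) = 3652 × 0.8464
W_by_gas = 3091 J.

W ≈ 3090 J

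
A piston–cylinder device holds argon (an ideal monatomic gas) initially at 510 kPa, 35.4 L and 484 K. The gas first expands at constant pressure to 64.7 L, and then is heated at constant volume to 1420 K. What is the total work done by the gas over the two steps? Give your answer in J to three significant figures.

Step 1 (isobaric): W = PΔV = (510 kPa)(64.7 − 35.4 L) = 14943 J.
Step 2 (isochoric): W = 0 (constant volume).
W_total = 14943 + 0 = 14943 J.

W_total ≈ 14900 J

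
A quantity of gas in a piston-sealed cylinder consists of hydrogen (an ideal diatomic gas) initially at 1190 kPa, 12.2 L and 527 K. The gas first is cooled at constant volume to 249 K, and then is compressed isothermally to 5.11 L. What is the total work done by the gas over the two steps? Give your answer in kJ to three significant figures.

Step 1 (isochoric): W = 0 (constant volume).
After step 1: P = 562.3 kPa (V unchanged).
Step 2 (isothermal): W = P₁V₁ ln(V₂/V₁) = (6860) ln(5.11/12.2) = -5969 J.
W_total = 0 − 5969 = -5969 J.

W_total ≈ -5.97 kJ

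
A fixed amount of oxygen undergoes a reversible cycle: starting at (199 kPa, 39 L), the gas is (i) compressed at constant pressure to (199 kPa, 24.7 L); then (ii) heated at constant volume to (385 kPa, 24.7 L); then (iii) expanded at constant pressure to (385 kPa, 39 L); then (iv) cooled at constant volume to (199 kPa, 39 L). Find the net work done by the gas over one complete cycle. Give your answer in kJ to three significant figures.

Constant-volume legs do no work.
W(i) = (199)(24.7 − 39) = -2846 J; W(iii) = (385)(39 − 24.7) = 5506 J.
W_net = -2846 + 5506 = 2660 J (the clockwise enclosed area).

W_net ≈ 2.66 kJ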